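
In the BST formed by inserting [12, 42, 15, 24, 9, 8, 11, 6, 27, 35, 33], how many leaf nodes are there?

Tree built from: [12, 42, 15, 24, 9, 8, 11, 6, 27, 35, 33]
Tree (level-order array): [12, 9, 42, 8, 11, 15, None, 6, None, None, None, None, 24, None, None, None, 27, None, 35, 33]
Rule: A leaf has 0 children.
Per-node child counts:
  node 12: 2 child(ren)
  node 9: 2 child(ren)
  node 8: 1 child(ren)
  node 6: 0 child(ren)
  node 11: 0 child(ren)
  node 42: 1 child(ren)
  node 15: 1 child(ren)
  node 24: 1 child(ren)
  node 27: 1 child(ren)
  node 35: 1 child(ren)
  node 33: 0 child(ren)
Matching nodes: [6, 11, 33]
Count of leaf nodes: 3


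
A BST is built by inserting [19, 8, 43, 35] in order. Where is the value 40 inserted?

Starting tree (level order): [19, 8, 43, None, None, 35]
Insertion path: 19 -> 43 -> 35
Result: insert 40 as right child of 35
Final tree (level order): [19, 8, 43, None, None, 35, None, None, 40]


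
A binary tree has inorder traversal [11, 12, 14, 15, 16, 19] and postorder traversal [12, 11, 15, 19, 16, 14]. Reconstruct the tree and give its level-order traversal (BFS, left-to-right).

Inorder:   [11, 12, 14, 15, 16, 19]
Postorder: [12, 11, 15, 19, 16, 14]
Algorithm: postorder visits root last, so walk postorder right-to-left;
each value is the root of the current inorder slice — split it at that
value, recurse on the right subtree first, then the left.
Recursive splits:
  root=14; inorder splits into left=[11, 12], right=[15, 16, 19]
  root=16; inorder splits into left=[15], right=[19]
  root=19; inorder splits into left=[], right=[]
  root=15; inorder splits into left=[], right=[]
  root=11; inorder splits into left=[], right=[12]
  root=12; inorder splits into left=[], right=[]
Reconstructed level-order: [14, 11, 16, 12, 15, 19]


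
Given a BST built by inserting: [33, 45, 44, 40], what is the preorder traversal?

Tree insertion order: [33, 45, 44, 40]
Tree (level-order array): [33, None, 45, 44, None, 40]
Preorder traversal: [33, 45, 44, 40]


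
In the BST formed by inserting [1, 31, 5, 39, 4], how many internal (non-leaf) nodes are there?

Tree built from: [1, 31, 5, 39, 4]
Tree (level-order array): [1, None, 31, 5, 39, 4]
Rule: An internal node has at least one child.
Per-node child counts:
  node 1: 1 child(ren)
  node 31: 2 child(ren)
  node 5: 1 child(ren)
  node 4: 0 child(ren)
  node 39: 0 child(ren)
Matching nodes: [1, 31, 5]
Count of internal (non-leaf) nodes: 3


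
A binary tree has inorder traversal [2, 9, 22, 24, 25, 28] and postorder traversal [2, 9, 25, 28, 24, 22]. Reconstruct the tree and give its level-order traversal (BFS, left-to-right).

Inorder:   [2, 9, 22, 24, 25, 28]
Postorder: [2, 9, 25, 28, 24, 22]
Algorithm: postorder visits root last, so walk postorder right-to-left;
each value is the root of the current inorder slice — split it at that
value, recurse on the right subtree first, then the left.
Recursive splits:
  root=22; inorder splits into left=[2, 9], right=[24, 25, 28]
  root=24; inorder splits into left=[], right=[25, 28]
  root=28; inorder splits into left=[25], right=[]
  root=25; inorder splits into left=[], right=[]
  root=9; inorder splits into left=[2], right=[]
  root=2; inorder splits into left=[], right=[]
Reconstructed level-order: [22, 9, 24, 2, 28, 25]


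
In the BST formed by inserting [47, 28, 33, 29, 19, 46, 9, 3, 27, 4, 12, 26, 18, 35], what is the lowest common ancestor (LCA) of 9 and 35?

Tree insertion order: [47, 28, 33, 29, 19, 46, 9, 3, 27, 4, 12, 26, 18, 35]
Tree (level-order array): [47, 28, None, 19, 33, 9, 27, 29, 46, 3, 12, 26, None, None, None, 35, None, None, 4, None, 18]
In a BST, the LCA of p=9, q=35 is the first node v on the
root-to-leaf path with p <= v <= q (go left if both < v, right if both > v).
Walk from root:
  at 47: both 9 and 35 < 47, go left
  at 28: 9 <= 28 <= 35, this is the LCA
LCA = 28


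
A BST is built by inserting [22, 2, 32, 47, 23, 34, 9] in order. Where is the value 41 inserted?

Starting tree (level order): [22, 2, 32, None, 9, 23, 47, None, None, None, None, 34]
Insertion path: 22 -> 32 -> 47 -> 34
Result: insert 41 as right child of 34
Final tree (level order): [22, 2, 32, None, 9, 23, 47, None, None, None, None, 34, None, None, 41]


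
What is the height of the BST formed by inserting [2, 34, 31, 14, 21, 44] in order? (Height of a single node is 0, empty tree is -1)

Insertion order: [2, 34, 31, 14, 21, 44]
Tree (level-order array): [2, None, 34, 31, 44, 14, None, None, None, None, 21]
Compute height bottom-up (empty subtree = -1):
  height(21) = 1 + max(-1, -1) = 0
  height(14) = 1 + max(-1, 0) = 1
  height(31) = 1 + max(1, -1) = 2
  height(44) = 1 + max(-1, -1) = 0
  height(34) = 1 + max(2, 0) = 3
  height(2) = 1 + max(-1, 3) = 4
Height = 4


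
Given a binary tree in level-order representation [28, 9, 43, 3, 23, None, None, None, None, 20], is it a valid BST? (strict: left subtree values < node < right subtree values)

Level-order array: [28, 9, 43, 3, 23, None, None, None, None, 20]
Validate using subtree bounds (lo, hi): at each node, require lo < value < hi,
then recurse left with hi=value and right with lo=value.
Preorder trace (stopping at first violation):
  at node 28 with bounds (-inf, +inf): OK
  at node 9 with bounds (-inf, 28): OK
  at node 3 with bounds (-inf, 9): OK
  at node 23 with bounds (9, 28): OK
  at node 20 with bounds (9, 23): OK
  at node 43 with bounds (28, +inf): OK
No violation found at any node.
Result: Valid BST


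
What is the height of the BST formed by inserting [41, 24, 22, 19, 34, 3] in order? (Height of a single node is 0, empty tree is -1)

Insertion order: [41, 24, 22, 19, 34, 3]
Tree (level-order array): [41, 24, None, 22, 34, 19, None, None, None, 3]
Compute height bottom-up (empty subtree = -1):
  height(3) = 1 + max(-1, -1) = 0
  height(19) = 1 + max(0, -1) = 1
  height(22) = 1 + max(1, -1) = 2
  height(34) = 1 + max(-1, -1) = 0
  height(24) = 1 + max(2, 0) = 3
  height(41) = 1 + max(3, -1) = 4
Height = 4


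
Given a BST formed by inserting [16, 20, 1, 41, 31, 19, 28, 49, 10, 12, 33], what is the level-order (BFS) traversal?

Tree insertion order: [16, 20, 1, 41, 31, 19, 28, 49, 10, 12, 33]
Tree (level-order array): [16, 1, 20, None, 10, 19, 41, None, 12, None, None, 31, 49, None, None, 28, 33]
BFS from the root, enqueuing left then right child of each popped node:
  queue [16] -> pop 16, enqueue [1, 20], visited so far: [16]
  queue [1, 20] -> pop 1, enqueue [10], visited so far: [16, 1]
  queue [20, 10] -> pop 20, enqueue [19, 41], visited so far: [16, 1, 20]
  queue [10, 19, 41] -> pop 10, enqueue [12], visited so far: [16, 1, 20, 10]
  queue [19, 41, 12] -> pop 19, enqueue [none], visited so far: [16, 1, 20, 10, 19]
  queue [41, 12] -> pop 41, enqueue [31, 49], visited so far: [16, 1, 20, 10, 19, 41]
  queue [12, 31, 49] -> pop 12, enqueue [none], visited so far: [16, 1, 20, 10, 19, 41, 12]
  queue [31, 49] -> pop 31, enqueue [28, 33], visited so far: [16, 1, 20, 10, 19, 41, 12, 31]
  queue [49, 28, 33] -> pop 49, enqueue [none], visited so far: [16, 1, 20, 10, 19, 41, 12, 31, 49]
  queue [28, 33] -> pop 28, enqueue [none], visited so far: [16, 1, 20, 10, 19, 41, 12, 31, 49, 28]
  queue [33] -> pop 33, enqueue [none], visited so far: [16, 1, 20, 10, 19, 41, 12, 31, 49, 28, 33]
Result: [16, 1, 20, 10, 19, 41, 12, 31, 49, 28, 33]


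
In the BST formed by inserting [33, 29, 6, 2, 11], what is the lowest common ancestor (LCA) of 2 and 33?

Tree insertion order: [33, 29, 6, 2, 11]
Tree (level-order array): [33, 29, None, 6, None, 2, 11]
In a BST, the LCA of p=2, q=33 is the first node v on the
root-to-leaf path with p <= v <= q (go left if both < v, right if both > v).
Walk from root:
  at 33: 2 <= 33 <= 33, this is the LCA
LCA = 33


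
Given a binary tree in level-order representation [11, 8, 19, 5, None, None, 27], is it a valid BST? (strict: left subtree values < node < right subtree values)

Level-order array: [11, 8, 19, 5, None, None, 27]
Validate using subtree bounds (lo, hi): at each node, require lo < value < hi,
then recurse left with hi=value and right with lo=value.
Preorder trace (stopping at first violation):
  at node 11 with bounds (-inf, +inf): OK
  at node 8 with bounds (-inf, 11): OK
  at node 5 with bounds (-inf, 8): OK
  at node 19 with bounds (11, +inf): OK
  at node 27 with bounds (19, +inf): OK
No violation found at any node.
Result: Valid BST


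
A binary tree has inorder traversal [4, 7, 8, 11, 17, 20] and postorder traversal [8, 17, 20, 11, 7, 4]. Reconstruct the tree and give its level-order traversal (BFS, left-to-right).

Inorder:   [4, 7, 8, 11, 17, 20]
Postorder: [8, 17, 20, 11, 7, 4]
Algorithm: postorder visits root last, so walk postorder right-to-left;
each value is the root of the current inorder slice — split it at that
value, recurse on the right subtree first, then the left.
Recursive splits:
  root=4; inorder splits into left=[], right=[7, 8, 11, 17, 20]
  root=7; inorder splits into left=[], right=[8, 11, 17, 20]
  root=11; inorder splits into left=[8], right=[17, 20]
  root=20; inorder splits into left=[17], right=[]
  root=17; inorder splits into left=[], right=[]
  root=8; inorder splits into left=[], right=[]
Reconstructed level-order: [4, 7, 11, 8, 20, 17]


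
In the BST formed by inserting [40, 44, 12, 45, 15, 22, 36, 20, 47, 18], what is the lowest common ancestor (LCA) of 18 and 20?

Tree insertion order: [40, 44, 12, 45, 15, 22, 36, 20, 47, 18]
Tree (level-order array): [40, 12, 44, None, 15, None, 45, None, 22, None, 47, 20, 36, None, None, 18]
In a BST, the LCA of p=18, q=20 is the first node v on the
root-to-leaf path with p <= v <= q (go left if both < v, right if both > v).
Walk from root:
  at 40: both 18 and 20 < 40, go left
  at 12: both 18 and 20 > 12, go right
  at 15: both 18 and 20 > 15, go right
  at 22: both 18 and 20 < 22, go left
  at 20: 18 <= 20 <= 20, this is the LCA
LCA = 20


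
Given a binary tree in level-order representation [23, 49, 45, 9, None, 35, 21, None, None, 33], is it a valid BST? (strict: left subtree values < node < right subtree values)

Level-order array: [23, 49, 45, 9, None, 35, 21, None, None, 33]
Validate using subtree bounds (lo, hi): at each node, require lo < value < hi,
then recurse left with hi=value and right with lo=value.
Preorder trace (stopping at first violation):
  at node 23 with bounds (-inf, +inf): OK
  at node 49 with bounds (-inf, 23): VIOLATION
Node 49 violates its bound: not (-inf < 49 < 23).
Result: Not a valid BST


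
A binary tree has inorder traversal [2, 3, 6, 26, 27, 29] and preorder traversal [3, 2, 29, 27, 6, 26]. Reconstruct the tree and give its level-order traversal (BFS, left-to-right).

Inorder:  [2, 3, 6, 26, 27, 29]
Preorder: [3, 2, 29, 27, 6, 26]
Algorithm: preorder visits root first, so consume preorder in order;
for each root, split the current inorder slice at that value into
left-subtree inorder and right-subtree inorder, then recurse.
Recursive splits:
  root=3; inorder splits into left=[2], right=[6, 26, 27, 29]
  root=2; inorder splits into left=[], right=[]
  root=29; inorder splits into left=[6, 26, 27], right=[]
  root=27; inorder splits into left=[6, 26], right=[]
  root=6; inorder splits into left=[], right=[26]
  root=26; inorder splits into left=[], right=[]
Reconstructed level-order: [3, 2, 29, 27, 6, 26]


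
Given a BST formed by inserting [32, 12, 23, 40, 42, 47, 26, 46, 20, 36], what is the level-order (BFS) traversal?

Tree insertion order: [32, 12, 23, 40, 42, 47, 26, 46, 20, 36]
Tree (level-order array): [32, 12, 40, None, 23, 36, 42, 20, 26, None, None, None, 47, None, None, None, None, 46]
BFS from the root, enqueuing left then right child of each popped node:
  queue [32] -> pop 32, enqueue [12, 40], visited so far: [32]
  queue [12, 40] -> pop 12, enqueue [23], visited so far: [32, 12]
  queue [40, 23] -> pop 40, enqueue [36, 42], visited so far: [32, 12, 40]
  queue [23, 36, 42] -> pop 23, enqueue [20, 26], visited so far: [32, 12, 40, 23]
  queue [36, 42, 20, 26] -> pop 36, enqueue [none], visited so far: [32, 12, 40, 23, 36]
  queue [42, 20, 26] -> pop 42, enqueue [47], visited so far: [32, 12, 40, 23, 36, 42]
  queue [20, 26, 47] -> pop 20, enqueue [none], visited so far: [32, 12, 40, 23, 36, 42, 20]
  queue [26, 47] -> pop 26, enqueue [none], visited so far: [32, 12, 40, 23, 36, 42, 20, 26]
  queue [47] -> pop 47, enqueue [46], visited so far: [32, 12, 40, 23, 36, 42, 20, 26, 47]
  queue [46] -> pop 46, enqueue [none], visited so far: [32, 12, 40, 23, 36, 42, 20, 26, 47, 46]
Result: [32, 12, 40, 23, 36, 42, 20, 26, 47, 46]


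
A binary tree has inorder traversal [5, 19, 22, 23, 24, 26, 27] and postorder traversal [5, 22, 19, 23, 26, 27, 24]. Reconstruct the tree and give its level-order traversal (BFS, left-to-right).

Inorder:   [5, 19, 22, 23, 24, 26, 27]
Postorder: [5, 22, 19, 23, 26, 27, 24]
Algorithm: postorder visits root last, so walk postorder right-to-left;
each value is the root of the current inorder slice — split it at that
value, recurse on the right subtree first, then the left.
Recursive splits:
  root=24; inorder splits into left=[5, 19, 22, 23], right=[26, 27]
  root=27; inorder splits into left=[26], right=[]
  root=26; inorder splits into left=[], right=[]
  root=23; inorder splits into left=[5, 19, 22], right=[]
  root=19; inorder splits into left=[5], right=[22]
  root=22; inorder splits into left=[], right=[]
  root=5; inorder splits into left=[], right=[]
Reconstructed level-order: [24, 23, 27, 19, 26, 5, 22]


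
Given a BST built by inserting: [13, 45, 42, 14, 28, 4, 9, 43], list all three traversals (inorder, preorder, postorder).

Tree insertion order: [13, 45, 42, 14, 28, 4, 9, 43]
Tree (level-order array): [13, 4, 45, None, 9, 42, None, None, None, 14, 43, None, 28]
Inorder (L, root, R): [4, 9, 13, 14, 28, 42, 43, 45]
Preorder (root, L, R): [13, 4, 9, 45, 42, 14, 28, 43]
Postorder (L, R, root): [9, 4, 28, 14, 43, 42, 45, 13]


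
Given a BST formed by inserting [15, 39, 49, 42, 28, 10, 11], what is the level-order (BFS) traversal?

Tree insertion order: [15, 39, 49, 42, 28, 10, 11]
Tree (level-order array): [15, 10, 39, None, 11, 28, 49, None, None, None, None, 42]
BFS from the root, enqueuing left then right child of each popped node:
  queue [15] -> pop 15, enqueue [10, 39], visited so far: [15]
  queue [10, 39] -> pop 10, enqueue [11], visited so far: [15, 10]
  queue [39, 11] -> pop 39, enqueue [28, 49], visited so far: [15, 10, 39]
  queue [11, 28, 49] -> pop 11, enqueue [none], visited so far: [15, 10, 39, 11]
  queue [28, 49] -> pop 28, enqueue [none], visited so far: [15, 10, 39, 11, 28]
  queue [49] -> pop 49, enqueue [42], visited so far: [15, 10, 39, 11, 28, 49]
  queue [42] -> pop 42, enqueue [none], visited so far: [15, 10, 39, 11, 28, 49, 42]
Result: [15, 10, 39, 11, 28, 49, 42]


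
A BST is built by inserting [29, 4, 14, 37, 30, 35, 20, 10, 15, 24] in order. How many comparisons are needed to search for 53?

Search path for 53: 29 -> 37
Found: False
Comparisons: 2


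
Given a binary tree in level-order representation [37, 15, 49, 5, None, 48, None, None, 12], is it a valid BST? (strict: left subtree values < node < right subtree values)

Level-order array: [37, 15, 49, 5, None, 48, None, None, 12]
Validate using subtree bounds (lo, hi): at each node, require lo < value < hi,
then recurse left with hi=value and right with lo=value.
Preorder trace (stopping at first violation):
  at node 37 with bounds (-inf, +inf): OK
  at node 15 with bounds (-inf, 37): OK
  at node 5 with bounds (-inf, 15): OK
  at node 12 with bounds (5, 15): OK
  at node 49 with bounds (37, +inf): OK
  at node 48 with bounds (37, 49): OK
No violation found at any node.
Result: Valid BST


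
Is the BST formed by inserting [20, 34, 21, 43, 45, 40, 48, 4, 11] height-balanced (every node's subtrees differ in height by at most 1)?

Tree (level-order array): [20, 4, 34, None, 11, 21, 43, None, None, None, None, 40, 45, None, None, None, 48]
Definition: a tree is height-balanced if, at every node, |h(left) - h(right)| <= 1 (empty subtree has height -1).
Bottom-up per-node check:
  node 11: h_left=-1, h_right=-1, diff=0 [OK], height=0
  node 4: h_left=-1, h_right=0, diff=1 [OK], height=1
  node 21: h_left=-1, h_right=-1, diff=0 [OK], height=0
  node 40: h_left=-1, h_right=-1, diff=0 [OK], height=0
  node 48: h_left=-1, h_right=-1, diff=0 [OK], height=0
  node 45: h_left=-1, h_right=0, diff=1 [OK], height=1
  node 43: h_left=0, h_right=1, diff=1 [OK], height=2
  node 34: h_left=0, h_right=2, diff=2 [FAIL (|0-2|=2 > 1)], height=3
  node 20: h_left=1, h_right=3, diff=2 [FAIL (|1-3|=2 > 1)], height=4
Node 34 violates the condition: |0 - 2| = 2 > 1.
Result: Not balanced


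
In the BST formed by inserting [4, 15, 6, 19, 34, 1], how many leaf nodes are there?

Tree built from: [4, 15, 6, 19, 34, 1]
Tree (level-order array): [4, 1, 15, None, None, 6, 19, None, None, None, 34]
Rule: A leaf has 0 children.
Per-node child counts:
  node 4: 2 child(ren)
  node 1: 0 child(ren)
  node 15: 2 child(ren)
  node 6: 0 child(ren)
  node 19: 1 child(ren)
  node 34: 0 child(ren)
Matching nodes: [1, 6, 34]
Count of leaf nodes: 3


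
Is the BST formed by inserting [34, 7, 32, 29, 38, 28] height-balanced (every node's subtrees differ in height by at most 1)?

Tree (level-order array): [34, 7, 38, None, 32, None, None, 29, None, 28]
Definition: a tree is height-balanced if, at every node, |h(left) - h(right)| <= 1 (empty subtree has height -1).
Bottom-up per-node check:
  node 28: h_left=-1, h_right=-1, diff=0 [OK], height=0
  node 29: h_left=0, h_right=-1, diff=1 [OK], height=1
  node 32: h_left=1, h_right=-1, diff=2 [FAIL (|1--1|=2 > 1)], height=2
  node 7: h_left=-1, h_right=2, diff=3 [FAIL (|-1-2|=3 > 1)], height=3
  node 38: h_left=-1, h_right=-1, diff=0 [OK], height=0
  node 34: h_left=3, h_right=0, diff=3 [FAIL (|3-0|=3 > 1)], height=4
Node 32 violates the condition: |1 - -1| = 2 > 1.
Result: Not balanced


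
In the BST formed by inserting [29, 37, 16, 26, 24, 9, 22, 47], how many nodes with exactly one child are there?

Tree built from: [29, 37, 16, 26, 24, 9, 22, 47]
Tree (level-order array): [29, 16, 37, 9, 26, None, 47, None, None, 24, None, None, None, 22]
Rule: These are nodes with exactly 1 non-null child.
Per-node child counts:
  node 29: 2 child(ren)
  node 16: 2 child(ren)
  node 9: 0 child(ren)
  node 26: 1 child(ren)
  node 24: 1 child(ren)
  node 22: 0 child(ren)
  node 37: 1 child(ren)
  node 47: 0 child(ren)
Matching nodes: [26, 24, 37]
Count of nodes with exactly one child: 3


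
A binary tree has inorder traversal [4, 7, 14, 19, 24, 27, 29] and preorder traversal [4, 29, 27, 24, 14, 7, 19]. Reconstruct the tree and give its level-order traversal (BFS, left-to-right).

Inorder:  [4, 7, 14, 19, 24, 27, 29]
Preorder: [4, 29, 27, 24, 14, 7, 19]
Algorithm: preorder visits root first, so consume preorder in order;
for each root, split the current inorder slice at that value into
left-subtree inorder and right-subtree inorder, then recurse.
Recursive splits:
  root=4; inorder splits into left=[], right=[7, 14, 19, 24, 27, 29]
  root=29; inorder splits into left=[7, 14, 19, 24, 27], right=[]
  root=27; inorder splits into left=[7, 14, 19, 24], right=[]
  root=24; inorder splits into left=[7, 14, 19], right=[]
  root=14; inorder splits into left=[7], right=[19]
  root=7; inorder splits into left=[], right=[]
  root=19; inorder splits into left=[], right=[]
Reconstructed level-order: [4, 29, 27, 24, 14, 7, 19]


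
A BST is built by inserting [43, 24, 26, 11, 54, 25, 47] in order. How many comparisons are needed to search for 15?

Search path for 15: 43 -> 24 -> 11
Found: False
Comparisons: 3


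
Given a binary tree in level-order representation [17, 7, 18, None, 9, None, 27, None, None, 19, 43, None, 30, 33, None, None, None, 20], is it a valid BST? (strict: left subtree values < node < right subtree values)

Level-order array: [17, 7, 18, None, 9, None, 27, None, None, 19, 43, None, 30, 33, None, None, None, 20]
Validate using subtree bounds (lo, hi): at each node, require lo < value < hi,
then recurse left with hi=value and right with lo=value.
Preorder trace (stopping at first violation):
  at node 17 with bounds (-inf, +inf): OK
  at node 7 with bounds (-inf, 17): OK
  at node 9 with bounds (7, 17): OK
  at node 18 with bounds (17, +inf): OK
  at node 27 with bounds (18, +inf): OK
  at node 19 with bounds (18, 27): OK
  at node 30 with bounds (19, 27): VIOLATION
Node 30 violates its bound: not (19 < 30 < 27).
Result: Not a valid BST


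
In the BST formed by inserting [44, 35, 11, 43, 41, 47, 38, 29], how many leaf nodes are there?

Tree built from: [44, 35, 11, 43, 41, 47, 38, 29]
Tree (level-order array): [44, 35, 47, 11, 43, None, None, None, 29, 41, None, None, None, 38]
Rule: A leaf has 0 children.
Per-node child counts:
  node 44: 2 child(ren)
  node 35: 2 child(ren)
  node 11: 1 child(ren)
  node 29: 0 child(ren)
  node 43: 1 child(ren)
  node 41: 1 child(ren)
  node 38: 0 child(ren)
  node 47: 0 child(ren)
Matching nodes: [29, 38, 47]
Count of leaf nodes: 3


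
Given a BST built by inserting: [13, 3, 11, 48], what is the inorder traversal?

Tree insertion order: [13, 3, 11, 48]
Tree (level-order array): [13, 3, 48, None, 11]
Inorder traversal: [3, 11, 13, 48]


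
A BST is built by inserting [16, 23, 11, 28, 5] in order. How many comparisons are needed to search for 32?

Search path for 32: 16 -> 23 -> 28
Found: False
Comparisons: 3


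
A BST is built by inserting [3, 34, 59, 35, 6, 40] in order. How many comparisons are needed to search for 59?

Search path for 59: 3 -> 34 -> 59
Found: True
Comparisons: 3


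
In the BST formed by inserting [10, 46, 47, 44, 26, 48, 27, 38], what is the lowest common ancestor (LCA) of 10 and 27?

Tree insertion order: [10, 46, 47, 44, 26, 48, 27, 38]
Tree (level-order array): [10, None, 46, 44, 47, 26, None, None, 48, None, 27, None, None, None, 38]
In a BST, the LCA of p=10, q=27 is the first node v on the
root-to-leaf path with p <= v <= q (go left if both < v, right if both > v).
Walk from root:
  at 10: 10 <= 10 <= 27, this is the LCA
LCA = 10


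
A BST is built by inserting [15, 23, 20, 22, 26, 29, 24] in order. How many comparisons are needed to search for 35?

Search path for 35: 15 -> 23 -> 26 -> 29
Found: False
Comparisons: 4


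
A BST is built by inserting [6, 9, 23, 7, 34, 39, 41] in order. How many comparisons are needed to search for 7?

Search path for 7: 6 -> 9 -> 7
Found: True
Comparisons: 3


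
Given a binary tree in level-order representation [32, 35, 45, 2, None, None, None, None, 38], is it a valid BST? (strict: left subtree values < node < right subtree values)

Level-order array: [32, 35, 45, 2, None, None, None, None, 38]
Validate using subtree bounds (lo, hi): at each node, require lo < value < hi,
then recurse left with hi=value and right with lo=value.
Preorder trace (stopping at first violation):
  at node 32 with bounds (-inf, +inf): OK
  at node 35 with bounds (-inf, 32): VIOLATION
Node 35 violates its bound: not (-inf < 35 < 32).
Result: Not a valid BST


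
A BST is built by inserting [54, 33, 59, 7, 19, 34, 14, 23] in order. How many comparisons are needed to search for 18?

Search path for 18: 54 -> 33 -> 7 -> 19 -> 14
Found: False
Comparisons: 5


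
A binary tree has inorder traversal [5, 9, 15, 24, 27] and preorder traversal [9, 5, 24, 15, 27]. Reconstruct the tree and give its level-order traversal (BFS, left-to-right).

Inorder:  [5, 9, 15, 24, 27]
Preorder: [9, 5, 24, 15, 27]
Algorithm: preorder visits root first, so consume preorder in order;
for each root, split the current inorder slice at that value into
left-subtree inorder and right-subtree inorder, then recurse.
Recursive splits:
  root=9; inorder splits into left=[5], right=[15, 24, 27]
  root=5; inorder splits into left=[], right=[]
  root=24; inorder splits into left=[15], right=[27]
  root=15; inorder splits into left=[], right=[]
  root=27; inorder splits into left=[], right=[]
Reconstructed level-order: [9, 5, 24, 15, 27]


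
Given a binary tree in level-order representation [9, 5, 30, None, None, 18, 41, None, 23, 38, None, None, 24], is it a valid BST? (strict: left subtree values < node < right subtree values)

Level-order array: [9, 5, 30, None, None, 18, 41, None, 23, 38, None, None, 24]
Validate using subtree bounds (lo, hi): at each node, require lo < value < hi,
then recurse left with hi=value and right with lo=value.
Preorder trace (stopping at first violation):
  at node 9 with bounds (-inf, +inf): OK
  at node 5 with bounds (-inf, 9): OK
  at node 30 with bounds (9, +inf): OK
  at node 18 with bounds (9, 30): OK
  at node 23 with bounds (18, 30): OK
  at node 24 with bounds (23, 30): OK
  at node 41 with bounds (30, +inf): OK
  at node 38 with bounds (30, 41): OK
No violation found at any node.
Result: Valid BST


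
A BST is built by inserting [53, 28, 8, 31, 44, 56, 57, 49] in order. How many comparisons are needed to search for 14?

Search path for 14: 53 -> 28 -> 8
Found: False
Comparisons: 3


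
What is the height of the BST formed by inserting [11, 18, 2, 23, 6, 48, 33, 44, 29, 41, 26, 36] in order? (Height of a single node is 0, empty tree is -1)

Insertion order: [11, 18, 2, 23, 6, 48, 33, 44, 29, 41, 26, 36]
Tree (level-order array): [11, 2, 18, None, 6, None, 23, None, None, None, 48, 33, None, 29, 44, 26, None, 41, None, None, None, 36]
Compute height bottom-up (empty subtree = -1):
  height(6) = 1 + max(-1, -1) = 0
  height(2) = 1 + max(-1, 0) = 1
  height(26) = 1 + max(-1, -1) = 0
  height(29) = 1 + max(0, -1) = 1
  height(36) = 1 + max(-1, -1) = 0
  height(41) = 1 + max(0, -1) = 1
  height(44) = 1 + max(1, -1) = 2
  height(33) = 1 + max(1, 2) = 3
  height(48) = 1 + max(3, -1) = 4
  height(23) = 1 + max(-1, 4) = 5
  height(18) = 1 + max(-1, 5) = 6
  height(11) = 1 + max(1, 6) = 7
Height = 7


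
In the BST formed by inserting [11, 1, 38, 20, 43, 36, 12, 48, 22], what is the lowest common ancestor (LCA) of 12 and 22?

Tree insertion order: [11, 1, 38, 20, 43, 36, 12, 48, 22]
Tree (level-order array): [11, 1, 38, None, None, 20, 43, 12, 36, None, 48, None, None, 22]
In a BST, the LCA of p=12, q=22 is the first node v on the
root-to-leaf path with p <= v <= q (go left if both < v, right if both > v).
Walk from root:
  at 11: both 12 and 22 > 11, go right
  at 38: both 12 and 22 < 38, go left
  at 20: 12 <= 20 <= 22, this is the LCA
LCA = 20


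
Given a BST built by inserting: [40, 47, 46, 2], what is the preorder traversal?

Tree insertion order: [40, 47, 46, 2]
Tree (level-order array): [40, 2, 47, None, None, 46]
Preorder traversal: [40, 2, 47, 46]


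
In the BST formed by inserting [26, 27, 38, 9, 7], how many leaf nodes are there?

Tree built from: [26, 27, 38, 9, 7]
Tree (level-order array): [26, 9, 27, 7, None, None, 38]
Rule: A leaf has 0 children.
Per-node child counts:
  node 26: 2 child(ren)
  node 9: 1 child(ren)
  node 7: 0 child(ren)
  node 27: 1 child(ren)
  node 38: 0 child(ren)
Matching nodes: [7, 38]
Count of leaf nodes: 2


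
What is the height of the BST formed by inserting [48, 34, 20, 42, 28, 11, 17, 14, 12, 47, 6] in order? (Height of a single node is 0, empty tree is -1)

Insertion order: [48, 34, 20, 42, 28, 11, 17, 14, 12, 47, 6]
Tree (level-order array): [48, 34, None, 20, 42, 11, 28, None, 47, 6, 17, None, None, None, None, None, None, 14, None, 12]
Compute height bottom-up (empty subtree = -1):
  height(6) = 1 + max(-1, -1) = 0
  height(12) = 1 + max(-1, -1) = 0
  height(14) = 1 + max(0, -1) = 1
  height(17) = 1 + max(1, -1) = 2
  height(11) = 1 + max(0, 2) = 3
  height(28) = 1 + max(-1, -1) = 0
  height(20) = 1 + max(3, 0) = 4
  height(47) = 1 + max(-1, -1) = 0
  height(42) = 1 + max(-1, 0) = 1
  height(34) = 1 + max(4, 1) = 5
  height(48) = 1 + max(5, -1) = 6
Height = 6


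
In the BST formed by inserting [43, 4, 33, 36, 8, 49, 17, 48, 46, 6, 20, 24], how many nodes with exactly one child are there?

Tree built from: [43, 4, 33, 36, 8, 49, 17, 48, 46, 6, 20, 24]
Tree (level-order array): [43, 4, 49, None, 33, 48, None, 8, 36, 46, None, 6, 17, None, None, None, None, None, None, None, 20, None, 24]
Rule: These are nodes with exactly 1 non-null child.
Per-node child counts:
  node 43: 2 child(ren)
  node 4: 1 child(ren)
  node 33: 2 child(ren)
  node 8: 2 child(ren)
  node 6: 0 child(ren)
  node 17: 1 child(ren)
  node 20: 1 child(ren)
  node 24: 0 child(ren)
  node 36: 0 child(ren)
  node 49: 1 child(ren)
  node 48: 1 child(ren)
  node 46: 0 child(ren)
Matching nodes: [4, 17, 20, 49, 48]
Count of nodes with exactly one child: 5


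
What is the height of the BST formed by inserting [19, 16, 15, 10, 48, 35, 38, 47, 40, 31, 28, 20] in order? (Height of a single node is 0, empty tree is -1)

Insertion order: [19, 16, 15, 10, 48, 35, 38, 47, 40, 31, 28, 20]
Tree (level-order array): [19, 16, 48, 15, None, 35, None, 10, None, 31, 38, None, None, 28, None, None, 47, 20, None, 40]
Compute height bottom-up (empty subtree = -1):
  height(10) = 1 + max(-1, -1) = 0
  height(15) = 1 + max(0, -1) = 1
  height(16) = 1 + max(1, -1) = 2
  height(20) = 1 + max(-1, -1) = 0
  height(28) = 1 + max(0, -1) = 1
  height(31) = 1 + max(1, -1) = 2
  height(40) = 1 + max(-1, -1) = 0
  height(47) = 1 + max(0, -1) = 1
  height(38) = 1 + max(-1, 1) = 2
  height(35) = 1 + max(2, 2) = 3
  height(48) = 1 + max(3, -1) = 4
  height(19) = 1 + max(2, 4) = 5
Height = 5


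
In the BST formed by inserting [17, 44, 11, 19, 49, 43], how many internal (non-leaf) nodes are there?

Tree built from: [17, 44, 11, 19, 49, 43]
Tree (level-order array): [17, 11, 44, None, None, 19, 49, None, 43]
Rule: An internal node has at least one child.
Per-node child counts:
  node 17: 2 child(ren)
  node 11: 0 child(ren)
  node 44: 2 child(ren)
  node 19: 1 child(ren)
  node 43: 0 child(ren)
  node 49: 0 child(ren)
Matching nodes: [17, 44, 19]
Count of internal (non-leaf) nodes: 3


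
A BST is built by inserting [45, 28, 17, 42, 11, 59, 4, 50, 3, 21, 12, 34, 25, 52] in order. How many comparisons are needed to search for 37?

Search path for 37: 45 -> 28 -> 42 -> 34
Found: False
Comparisons: 4


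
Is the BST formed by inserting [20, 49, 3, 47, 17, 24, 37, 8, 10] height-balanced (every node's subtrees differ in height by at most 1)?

Tree (level-order array): [20, 3, 49, None, 17, 47, None, 8, None, 24, None, None, 10, None, 37]
Definition: a tree is height-balanced if, at every node, |h(left) - h(right)| <= 1 (empty subtree has height -1).
Bottom-up per-node check:
  node 10: h_left=-1, h_right=-1, diff=0 [OK], height=0
  node 8: h_left=-1, h_right=0, diff=1 [OK], height=1
  node 17: h_left=1, h_right=-1, diff=2 [FAIL (|1--1|=2 > 1)], height=2
  node 3: h_left=-1, h_right=2, diff=3 [FAIL (|-1-2|=3 > 1)], height=3
  node 37: h_left=-1, h_right=-1, diff=0 [OK], height=0
  node 24: h_left=-1, h_right=0, diff=1 [OK], height=1
  node 47: h_left=1, h_right=-1, diff=2 [FAIL (|1--1|=2 > 1)], height=2
  node 49: h_left=2, h_right=-1, diff=3 [FAIL (|2--1|=3 > 1)], height=3
  node 20: h_left=3, h_right=3, diff=0 [OK], height=4
Node 17 violates the condition: |1 - -1| = 2 > 1.
Result: Not balanced


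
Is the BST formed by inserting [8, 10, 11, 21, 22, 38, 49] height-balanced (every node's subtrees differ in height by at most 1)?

Tree (level-order array): [8, None, 10, None, 11, None, 21, None, 22, None, 38, None, 49]
Definition: a tree is height-balanced if, at every node, |h(left) - h(right)| <= 1 (empty subtree has height -1).
Bottom-up per-node check:
  node 49: h_left=-1, h_right=-1, diff=0 [OK], height=0
  node 38: h_left=-1, h_right=0, diff=1 [OK], height=1
  node 22: h_left=-1, h_right=1, diff=2 [FAIL (|-1-1|=2 > 1)], height=2
  node 21: h_left=-1, h_right=2, diff=3 [FAIL (|-1-2|=3 > 1)], height=3
  node 11: h_left=-1, h_right=3, diff=4 [FAIL (|-1-3|=4 > 1)], height=4
  node 10: h_left=-1, h_right=4, diff=5 [FAIL (|-1-4|=5 > 1)], height=5
  node 8: h_left=-1, h_right=5, diff=6 [FAIL (|-1-5|=6 > 1)], height=6
Node 22 violates the condition: |-1 - 1| = 2 > 1.
Result: Not balanced


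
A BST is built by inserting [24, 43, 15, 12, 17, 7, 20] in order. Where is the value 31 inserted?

Starting tree (level order): [24, 15, 43, 12, 17, None, None, 7, None, None, 20]
Insertion path: 24 -> 43
Result: insert 31 as left child of 43
Final tree (level order): [24, 15, 43, 12, 17, 31, None, 7, None, None, 20]


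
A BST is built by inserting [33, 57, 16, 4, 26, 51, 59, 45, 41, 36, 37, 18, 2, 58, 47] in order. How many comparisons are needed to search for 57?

Search path for 57: 33 -> 57
Found: True
Comparisons: 2


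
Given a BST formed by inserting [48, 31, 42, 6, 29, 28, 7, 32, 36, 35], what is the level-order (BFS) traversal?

Tree insertion order: [48, 31, 42, 6, 29, 28, 7, 32, 36, 35]
Tree (level-order array): [48, 31, None, 6, 42, None, 29, 32, None, 28, None, None, 36, 7, None, 35]
BFS from the root, enqueuing left then right child of each popped node:
  queue [48] -> pop 48, enqueue [31], visited so far: [48]
  queue [31] -> pop 31, enqueue [6, 42], visited so far: [48, 31]
  queue [6, 42] -> pop 6, enqueue [29], visited so far: [48, 31, 6]
  queue [42, 29] -> pop 42, enqueue [32], visited so far: [48, 31, 6, 42]
  queue [29, 32] -> pop 29, enqueue [28], visited so far: [48, 31, 6, 42, 29]
  queue [32, 28] -> pop 32, enqueue [36], visited so far: [48, 31, 6, 42, 29, 32]
  queue [28, 36] -> pop 28, enqueue [7], visited so far: [48, 31, 6, 42, 29, 32, 28]
  queue [36, 7] -> pop 36, enqueue [35], visited so far: [48, 31, 6, 42, 29, 32, 28, 36]
  queue [7, 35] -> pop 7, enqueue [none], visited so far: [48, 31, 6, 42, 29, 32, 28, 36, 7]
  queue [35] -> pop 35, enqueue [none], visited so far: [48, 31, 6, 42, 29, 32, 28, 36, 7, 35]
Result: [48, 31, 6, 42, 29, 32, 28, 36, 7, 35]


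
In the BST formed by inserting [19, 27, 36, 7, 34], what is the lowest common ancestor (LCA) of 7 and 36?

Tree insertion order: [19, 27, 36, 7, 34]
Tree (level-order array): [19, 7, 27, None, None, None, 36, 34]
In a BST, the LCA of p=7, q=36 is the first node v on the
root-to-leaf path with p <= v <= q (go left if both < v, right if both > v).
Walk from root:
  at 19: 7 <= 19 <= 36, this is the LCA
LCA = 19


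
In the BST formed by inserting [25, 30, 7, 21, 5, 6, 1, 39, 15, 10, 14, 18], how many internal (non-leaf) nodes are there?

Tree built from: [25, 30, 7, 21, 5, 6, 1, 39, 15, 10, 14, 18]
Tree (level-order array): [25, 7, 30, 5, 21, None, 39, 1, 6, 15, None, None, None, None, None, None, None, 10, 18, None, 14]
Rule: An internal node has at least one child.
Per-node child counts:
  node 25: 2 child(ren)
  node 7: 2 child(ren)
  node 5: 2 child(ren)
  node 1: 0 child(ren)
  node 6: 0 child(ren)
  node 21: 1 child(ren)
  node 15: 2 child(ren)
  node 10: 1 child(ren)
  node 14: 0 child(ren)
  node 18: 0 child(ren)
  node 30: 1 child(ren)
  node 39: 0 child(ren)
Matching nodes: [25, 7, 5, 21, 15, 10, 30]
Count of internal (non-leaf) nodes: 7


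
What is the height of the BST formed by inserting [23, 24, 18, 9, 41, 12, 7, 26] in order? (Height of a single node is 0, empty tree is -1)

Insertion order: [23, 24, 18, 9, 41, 12, 7, 26]
Tree (level-order array): [23, 18, 24, 9, None, None, 41, 7, 12, 26]
Compute height bottom-up (empty subtree = -1):
  height(7) = 1 + max(-1, -1) = 0
  height(12) = 1 + max(-1, -1) = 0
  height(9) = 1 + max(0, 0) = 1
  height(18) = 1 + max(1, -1) = 2
  height(26) = 1 + max(-1, -1) = 0
  height(41) = 1 + max(0, -1) = 1
  height(24) = 1 + max(-1, 1) = 2
  height(23) = 1 + max(2, 2) = 3
Height = 3


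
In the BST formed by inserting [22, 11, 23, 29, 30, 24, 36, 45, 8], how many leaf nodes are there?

Tree built from: [22, 11, 23, 29, 30, 24, 36, 45, 8]
Tree (level-order array): [22, 11, 23, 8, None, None, 29, None, None, 24, 30, None, None, None, 36, None, 45]
Rule: A leaf has 0 children.
Per-node child counts:
  node 22: 2 child(ren)
  node 11: 1 child(ren)
  node 8: 0 child(ren)
  node 23: 1 child(ren)
  node 29: 2 child(ren)
  node 24: 0 child(ren)
  node 30: 1 child(ren)
  node 36: 1 child(ren)
  node 45: 0 child(ren)
Matching nodes: [8, 24, 45]
Count of leaf nodes: 3


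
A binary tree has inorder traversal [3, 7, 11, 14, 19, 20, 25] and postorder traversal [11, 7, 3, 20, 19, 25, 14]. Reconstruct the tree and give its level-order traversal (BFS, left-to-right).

Inorder:   [3, 7, 11, 14, 19, 20, 25]
Postorder: [11, 7, 3, 20, 19, 25, 14]
Algorithm: postorder visits root last, so walk postorder right-to-left;
each value is the root of the current inorder slice — split it at that
value, recurse on the right subtree first, then the left.
Recursive splits:
  root=14; inorder splits into left=[3, 7, 11], right=[19, 20, 25]
  root=25; inorder splits into left=[19, 20], right=[]
  root=19; inorder splits into left=[], right=[20]
  root=20; inorder splits into left=[], right=[]
  root=3; inorder splits into left=[], right=[7, 11]
  root=7; inorder splits into left=[], right=[11]
  root=11; inorder splits into left=[], right=[]
Reconstructed level-order: [14, 3, 25, 7, 19, 11, 20]


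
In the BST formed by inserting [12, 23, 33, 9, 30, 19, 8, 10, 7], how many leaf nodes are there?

Tree built from: [12, 23, 33, 9, 30, 19, 8, 10, 7]
Tree (level-order array): [12, 9, 23, 8, 10, 19, 33, 7, None, None, None, None, None, 30]
Rule: A leaf has 0 children.
Per-node child counts:
  node 12: 2 child(ren)
  node 9: 2 child(ren)
  node 8: 1 child(ren)
  node 7: 0 child(ren)
  node 10: 0 child(ren)
  node 23: 2 child(ren)
  node 19: 0 child(ren)
  node 33: 1 child(ren)
  node 30: 0 child(ren)
Matching nodes: [7, 10, 19, 30]
Count of leaf nodes: 4


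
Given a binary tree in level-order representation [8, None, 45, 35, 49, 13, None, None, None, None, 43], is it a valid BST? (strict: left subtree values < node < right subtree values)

Level-order array: [8, None, 45, 35, 49, 13, None, None, None, None, 43]
Validate using subtree bounds (lo, hi): at each node, require lo < value < hi,
then recurse left with hi=value and right with lo=value.
Preorder trace (stopping at first violation):
  at node 8 with bounds (-inf, +inf): OK
  at node 45 with bounds (8, +inf): OK
  at node 35 with bounds (8, 45): OK
  at node 13 with bounds (8, 35): OK
  at node 43 with bounds (13, 35): VIOLATION
Node 43 violates its bound: not (13 < 43 < 35).
Result: Not a valid BST


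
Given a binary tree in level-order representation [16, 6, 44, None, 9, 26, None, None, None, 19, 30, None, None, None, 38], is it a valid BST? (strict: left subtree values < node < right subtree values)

Level-order array: [16, 6, 44, None, 9, 26, None, None, None, 19, 30, None, None, None, 38]
Validate using subtree bounds (lo, hi): at each node, require lo < value < hi,
then recurse left with hi=value and right with lo=value.
Preorder trace (stopping at first violation):
  at node 16 with bounds (-inf, +inf): OK
  at node 6 with bounds (-inf, 16): OK
  at node 9 with bounds (6, 16): OK
  at node 44 with bounds (16, +inf): OK
  at node 26 with bounds (16, 44): OK
  at node 19 with bounds (16, 26): OK
  at node 30 with bounds (26, 44): OK
  at node 38 with bounds (30, 44): OK
No violation found at any node.
Result: Valid BST


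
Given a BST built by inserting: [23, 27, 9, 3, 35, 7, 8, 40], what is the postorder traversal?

Tree insertion order: [23, 27, 9, 3, 35, 7, 8, 40]
Tree (level-order array): [23, 9, 27, 3, None, None, 35, None, 7, None, 40, None, 8]
Postorder traversal: [8, 7, 3, 9, 40, 35, 27, 23]


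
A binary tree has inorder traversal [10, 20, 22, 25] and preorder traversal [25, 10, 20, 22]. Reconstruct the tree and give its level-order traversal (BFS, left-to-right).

Inorder:  [10, 20, 22, 25]
Preorder: [25, 10, 20, 22]
Algorithm: preorder visits root first, so consume preorder in order;
for each root, split the current inorder slice at that value into
left-subtree inorder and right-subtree inorder, then recurse.
Recursive splits:
  root=25; inorder splits into left=[10, 20, 22], right=[]
  root=10; inorder splits into left=[], right=[20, 22]
  root=20; inorder splits into left=[], right=[22]
  root=22; inorder splits into left=[], right=[]
Reconstructed level-order: [25, 10, 20, 22]
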